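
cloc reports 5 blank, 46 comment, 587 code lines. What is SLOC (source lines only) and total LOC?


Total LOC = blank + comment + code
Total LOC = 5 + 46 + 587 = 638
SLOC (source only) = code = 587

Total LOC: 638, SLOC: 587


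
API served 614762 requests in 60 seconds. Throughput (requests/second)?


Formula: throughput = requests / seconds
throughput = 614762 / 60
throughput = 10246.03 requests/second

10246.03 requests/second


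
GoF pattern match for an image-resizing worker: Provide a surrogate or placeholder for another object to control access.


This matches the Proxy pattern

Proxy


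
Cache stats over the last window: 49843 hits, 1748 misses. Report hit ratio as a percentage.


Formula: hit rate = hits / (hits + misses) * 100
hit rate = 49843 / (49843 + 1748) * 100
hit rate = 49843 / 51591 * 100
hit rate = 96.61%

96.61%


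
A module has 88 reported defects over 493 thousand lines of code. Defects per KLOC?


Defect density = defects / KLOC
Defect density = 88 / 493
Defect density = 0.178 defects/KLOC

0.178 defects/KLOC


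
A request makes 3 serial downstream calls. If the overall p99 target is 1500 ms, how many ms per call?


Formula: per_stage = total_budget / stages
per_stage = 1500 / 3
per_stage = 500.0 ms

500.0 ms


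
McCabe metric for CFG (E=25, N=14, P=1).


Formula: V(G) = E - N + 2P
V(G) = 25 - 14 + 2*1
V(G) = 11 + 2
V(G) = 13

13


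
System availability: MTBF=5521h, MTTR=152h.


Availability = MTBF / (MTBF + MTTR)
Availability = 5521 / (5521 + 152)
Availability = 5521 / 5673
Availability = 97.3206%

97.3206%


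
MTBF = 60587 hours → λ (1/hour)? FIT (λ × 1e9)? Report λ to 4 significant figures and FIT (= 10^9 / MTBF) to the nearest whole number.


Formula: λ = 1 / MTBF; FIT = λ × 1e9 = 1e9 / MTBF
λ = 1 / 60587 ≈ 1.651e-05 failures/hour
FIT = 1e9 / 60587 ≈ 16505 failures per 1e9 hours (nearest whole number)

λ = 1.651e-05 /h, FIT = 16505


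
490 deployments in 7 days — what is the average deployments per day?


Formula: deployments per day = releases / days
= 490 / 7
= 70.0 deploys/day
(equivalently, 490.0 deploys/week)

70.0 deploys/day


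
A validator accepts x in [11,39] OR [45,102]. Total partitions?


Valid ranges: [11,39] and [45,102]
Class 1: x < 11 — invalid
Class 2: 11 ≤ x ≤ 39 — valid
Class 3: 39 < x < 45 — invalid (gap between ranges)
Class 4: 45 ≤ x ≤ 102 — valid
Class 5: x > 102 — invalid
Total equivalence classes: 5

5 equivalence classes


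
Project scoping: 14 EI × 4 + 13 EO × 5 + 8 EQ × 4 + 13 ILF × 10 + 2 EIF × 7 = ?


UFP = EI*4 + EO*5 + EQ*4 + ILF*10 + EIF*7
UFP = 14*4 + 13*5 + 8*4 + 13*10 + 2*7
UFP = 56 + 65 + 32 + 130 + 14
UFP = 297

297


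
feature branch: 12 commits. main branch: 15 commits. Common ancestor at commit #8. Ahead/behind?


Common ancestor: commit #8
feature commits after divergence: 12 - 8 = 4
main commits after divergence: 15 - 8 = 7
feature is 4 commits ahead of main
main is 7 commits ahead of feature

feature ahead: 4, main ahead: 7


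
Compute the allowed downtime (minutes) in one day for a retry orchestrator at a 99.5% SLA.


Formula: allowed downtime = period * (100 - SLA) / 100
Period (day) = 1440 minutes
Unavailability fraction = (100 - 99.5) / 100
Allowed downtime = 1440 * (100 - 99.5) / 100
Allowed downtime = 7.2 minutes

7.2 minutes


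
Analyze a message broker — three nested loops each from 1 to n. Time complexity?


Reasoning: three levels of nesting over n
Complexity: O(n^3)

O(n^3)


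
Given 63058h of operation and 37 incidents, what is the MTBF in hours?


Formula: MTBF = Total operating time / Number of failures
MTBF = 63058 / 37
MTBF = 1704.27 hours

1704.27 hours


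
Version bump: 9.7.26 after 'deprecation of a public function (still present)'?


Current: 9.7.26
Change category: 'deprecation of a public function (still present)' → minor bump
SemVer rule: minor bump → increment MINOR, reset PATCH to 0 (MAJOR unchanged)
New: 9.8.0

9.8.0


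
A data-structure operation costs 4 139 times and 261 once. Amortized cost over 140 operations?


Formula: Amortized cost = Total cost / Operations
Total cost = (139 * 4) + (1 * 261)
Total cost = 556 + 261 = 817
Amortized = 817 / 140 = 5.8357

5.8357


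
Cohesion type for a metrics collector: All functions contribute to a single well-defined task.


Reasoning: Best: single purpose
Type: Functional cohesion

Functional cohesion


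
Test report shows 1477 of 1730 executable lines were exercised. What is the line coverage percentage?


Coverage = covered / total * 100
Coverage = 1477 / 1730 * 100
Coverage = 85.38%

85.38%


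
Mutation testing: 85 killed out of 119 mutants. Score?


Mutation score = killed / total * 100
Mutation score = 85 / 119 * 100
Mutation score = 71.43%

71.43%


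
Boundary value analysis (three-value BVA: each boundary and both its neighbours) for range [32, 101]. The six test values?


Range: [32, 101]
Boundaries: just below min, min, min+1, max-1, max, just above max
Values: [31, 32, 33, 100, 101, 102]

[31, 32, 33, 100, 101, 102]


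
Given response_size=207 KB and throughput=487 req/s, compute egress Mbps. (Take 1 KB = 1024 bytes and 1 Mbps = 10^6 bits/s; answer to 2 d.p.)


Formula: Mbps = payload_bytes * RPS * 8 / 1e6
Payload per request = 207 KB = 207 * 1024 = 211968 bytes
Total bytes/sec = 211968 * 487 = 103228416
Total bits/sec = 103228416 * 8 = 825827328
Mbps = 825827328 / 1e6 = 825.83

825.83 Mbps


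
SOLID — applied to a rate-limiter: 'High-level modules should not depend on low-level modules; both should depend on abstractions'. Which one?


This describes the Dependency Inversion Principle (DIP)

Dependency Inversion Principle (DIP)


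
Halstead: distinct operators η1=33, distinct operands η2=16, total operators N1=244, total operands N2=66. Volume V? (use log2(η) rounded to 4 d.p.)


Formula: V = N * log2(η), where N = N1 + N2 and η = η1 + η2
η = 33 + 16 = 49
N = 244 + 66 = 310
log2(49) ≈ 5.6147
V = 310 * 5.6147 = 1740.56

1740.56


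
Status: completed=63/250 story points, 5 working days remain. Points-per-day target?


Formula: Required rate = Remaining points / Days left
Remaining = 250 - 63 = 187 points
Required rate = 187 / 5 = 37.4 points/day

37.4 points/day


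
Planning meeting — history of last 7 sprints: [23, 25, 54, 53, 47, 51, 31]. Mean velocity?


Formula: Avg velocity = Total points / Number of sprints
Points: [23, 25, 54, 53, 47, 51, 31]
Sum = 23 + 25 + 54 + 53 + 47 + 51 + 31 = 284
Avg velocity = 284 / 7 = 40.57 points/sprint

40.57 points/sprint


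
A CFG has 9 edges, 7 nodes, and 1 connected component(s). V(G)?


Formula: V(G) = E - N + 2P
V(G) = 9 - 7 + 2*1
V(G) = 2 + 2
V(G) = 4

4


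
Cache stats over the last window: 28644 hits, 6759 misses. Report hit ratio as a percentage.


Formula: hit rate = hits / (hits + misses) * 100
hit rate = 28644 / (28644 + 6759) * 100
hit rate = 28644 / 35403 * 100
hit rate = 80.91%

80.91%


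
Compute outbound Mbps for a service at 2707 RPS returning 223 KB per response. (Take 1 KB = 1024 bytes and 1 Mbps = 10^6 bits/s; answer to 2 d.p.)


Formula: Mbps = payload_bytes * RPS * 8 / 1e6
Payload per request = 223 KB = 223 * 1024 = 228352 bytes
Total bytes/sec = 228352 * 2707 = 618148864
Total bits/sec = 618148864 * 8 = 4945190912
Mbps = 4945190912 / 1e6 = 4945.19

4945.19 Mbps


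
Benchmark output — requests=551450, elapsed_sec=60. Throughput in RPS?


Formula: throughput = requests / seconds
throughput = 551450 / 60
throughput = 9190.83 requests/second

9190.83 requests/second


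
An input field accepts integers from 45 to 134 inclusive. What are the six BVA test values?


Range: [45, 134]
Boundaries: just below min, min, min+1, max-1, max, just above max
Values: [44, 45, 46, 133, 134, 135]

[44, 45, 46, 133, 134, 135]


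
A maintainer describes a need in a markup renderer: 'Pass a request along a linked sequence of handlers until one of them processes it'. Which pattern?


This matches the Chain of Responsibility pattern

Chain of Responsibility


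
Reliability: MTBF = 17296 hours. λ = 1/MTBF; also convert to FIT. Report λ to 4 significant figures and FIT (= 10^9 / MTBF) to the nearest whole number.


Formula: λ = 1 / MTBF; FIT = λ × 1e9 = 1e9 / MTBF
λ = 1 / 17296 ≈ 5.782e-05 failures/hour
FIT = 1e9 / 17296 ≈ 57817 failures per 1e9 hours (nearest whole number)

λ = 5.782e-05 /h, FIT = 57817


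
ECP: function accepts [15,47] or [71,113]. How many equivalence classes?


Valid ranges: [15,47] and [71,113]
Class 1: x < 15 — invalid
Class 2: 15 ≤ x ≤ 47 — valid
Class 3: 47 < x < 71 — invalid (gap between ranges)
Class 4: 71 ≤ x ≤ 113 — valid
Class 5: x > 113 — invalid
Total equivalence classes: 5

5 equivalence classes


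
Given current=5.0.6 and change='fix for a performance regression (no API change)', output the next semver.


Current: 5.0.6
Change category: 'fix for a performance regression (no API change)' → patch bump
SemVer rule: patch bump → increment PATCH (MAJOR and MINOR unchanged)
New: 5.0.7

5.0.7


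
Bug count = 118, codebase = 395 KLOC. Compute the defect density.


Defect density = defects / KLOC
Defect density = 118 / 395
Defect density = 0.299 defects/KLOC

0.299 defects/KLOC


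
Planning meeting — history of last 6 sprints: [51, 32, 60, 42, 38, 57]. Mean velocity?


Formula: Avg velocity = Total points / Number of sprints
Points: [51, 32, 60, 42, 38, 57]
Sum = 51 + 32 + 60 + 42 + 38 + 57 = 280
Avg velocity = 280 / 6 = 46.67 points/sprint

46.67 points/sprint


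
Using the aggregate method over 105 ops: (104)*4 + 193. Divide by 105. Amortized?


Formula: Amortized cost = Total cost / Operations
Total cost = (104 * 4) + (1 * 193)
Total cost = 416 + 193 = 609
Amortized = 609 / 105 = 5.8

5.8


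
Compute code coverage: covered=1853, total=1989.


Coverage = covered / total * 100
Coverage = 1853 / 1989 * 100
Coverage = 93.16%

93.16%


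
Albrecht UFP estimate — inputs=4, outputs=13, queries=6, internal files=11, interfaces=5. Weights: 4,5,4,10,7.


UFP = EI*4 + EO*5 + EQ*4 + ILF*10 + EIF*7
UFP = 4*4 + 13*5 + 6*4 + 11*10 + 5*7
UFP = 16 + 65 + 24 + 110 + 35
UFP = 250

250


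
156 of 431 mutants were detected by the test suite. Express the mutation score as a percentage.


Mutation score = killed / total * 100
Mutation score = 156 / 431 * 100
Mutation score = 36.19%

36.19%


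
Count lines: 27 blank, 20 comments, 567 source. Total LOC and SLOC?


Total LOC = blank + comment + code
Total LOC = 27 + 20 + 567 = 614
SLOC (source only) = code = 567

Total LOC: 614, SLOC: 567


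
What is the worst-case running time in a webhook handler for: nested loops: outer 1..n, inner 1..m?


Reasoning: product of independent bounds
Complexity: O(n*m)

O(n*m)


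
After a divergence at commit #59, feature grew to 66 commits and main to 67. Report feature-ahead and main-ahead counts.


Common ancestor: commit #59
feature commits after divergence: 66 - 59 = 7
main commits after divergence: 67 - 59 = 8
feature is 7 commits ahead of main
main is 8 commits ahead of feature

feature ahead: 7, main ahead: 8


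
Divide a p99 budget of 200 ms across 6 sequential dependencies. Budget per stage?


Formula: per_stage = total_budget / stages
per_stage = 200 / 6
per_stage = 33.33 ms

33.33 ms


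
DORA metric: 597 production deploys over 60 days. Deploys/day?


Formula: deployments per day = releases / days
= 597 / 60
= 9.95 deploys/day
(equivalently, 69.65 deploys/week)

9.95 deploys/day


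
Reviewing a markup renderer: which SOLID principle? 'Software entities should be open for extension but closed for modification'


This describes the Open/Closed Principle (OCP)

Open/Closed Principle (OCP)


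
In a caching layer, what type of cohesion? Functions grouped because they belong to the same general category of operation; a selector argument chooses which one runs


Reasoning: Grouped by category of activity, not by data or sequence
Type: Logical cohesion

Logical cohesion


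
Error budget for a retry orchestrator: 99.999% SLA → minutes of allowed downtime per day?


Formula: allowed downtime = period * (100 - SLA) / 100
Period (day) = 1440 minutes
Unavailability fraction = (100 - 99.999) / 100
Allowed downtime = 1440 * (100 - 99.999) / 100
Allowed downtime = 0.0144 minutes

0.0144 minutes


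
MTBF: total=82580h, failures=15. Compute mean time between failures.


Formula: MTBF = Total operating time / Number of failures
MTBF = 82580 / 15
MTBF = 5505.33 hours

5505.33 hours


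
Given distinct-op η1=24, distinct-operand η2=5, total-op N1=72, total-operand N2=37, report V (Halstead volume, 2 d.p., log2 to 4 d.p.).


Formula: V = N * log2(η), where N = N1 + N2 and η = η1 + η2
η = 24 + 5 = 29
N = 72 + 37 = 109
log2(29) ≈ 4.8580
V = 109 * 4.8580 = 529.52

529.52


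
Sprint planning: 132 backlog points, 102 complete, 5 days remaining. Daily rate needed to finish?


Formula: Required rate = Remaining points / Days left
Remaining = 132 - 102 = 30 points
Required rate = 30 / 5 = 6.0 points/day

6.0 points/day


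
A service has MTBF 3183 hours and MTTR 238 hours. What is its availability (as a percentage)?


Availability = MTBF / (MTBF + MTTR)
Availability = 3183 / (3183 + 238)
Availability = 3183 / 3421
Availability = 93.043%

93.043%


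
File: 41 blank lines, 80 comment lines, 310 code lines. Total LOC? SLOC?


Total LOC = blank + comment + code
Total LOC = 41 + 80 + 310 = 431
SLOC (source only) = code = 310

Total LOC: 431, SLOC: 310


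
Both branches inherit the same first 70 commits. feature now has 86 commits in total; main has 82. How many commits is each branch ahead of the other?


Common ancestor: commit #70
feature commits after divergence: 86 - 70 = 16
main commits after divergence: 82 - 70 = 12
feature is 16 commits ahead of main
main is 12 commits ahead of feature

feature ahead: 16, main ahead: 12


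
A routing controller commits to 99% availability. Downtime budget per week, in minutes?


Formula: allowed downtime = period * (100 - SLA) / 100
Period (week) = 10080 minutes
Unavailability fraction = (100 - 99.0) / 100
Allowed downtime = 10080 * (100 - 99.0) / 100
Allowed downtime = 100.8 minutes

100.8 minutes


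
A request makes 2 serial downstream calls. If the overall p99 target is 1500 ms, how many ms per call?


Formula: per_stage = total_budget / stages
per_stage = 1500 / 2
per_stage = 750.0 ms

750.0 ms


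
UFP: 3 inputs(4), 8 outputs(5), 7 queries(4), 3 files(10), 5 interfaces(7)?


UFP = EI*4 + EO*5 + EQ*4 + ILF*10 + EIF*7
UFP = 3*4 + 8*5 + 7*4 + 3*10 + 5*7
UFP = 12 + 40 + 28 + 30 + 35
UFP = 145

145


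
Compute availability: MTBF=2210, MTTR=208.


Availability = MTBF / (MTBF + MTTR)
Availability = 2210 / (2210 + 208)
Availability = 2210 / 2418
Availability = 91.3978%

91.3978%


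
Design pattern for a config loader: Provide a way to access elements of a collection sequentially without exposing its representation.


This matches the Iterator pattern

Iterator


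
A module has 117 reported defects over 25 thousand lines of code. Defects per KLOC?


Defect density = defects / KLOC
Defect density = 117 / 25
Defect density = 4.68 defects/KLOC

4.68 defects/KLOC


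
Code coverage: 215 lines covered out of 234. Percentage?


Coverage = covered / total * 100
Coverage = 215 / 234 * 100
Coverage = 91.88%

91.88%


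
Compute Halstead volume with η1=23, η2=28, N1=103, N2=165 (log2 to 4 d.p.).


Formula: V = N * log2(η), where N = N1 + N2 and η = η1 + η2
η = 23 + 28 = 51
N = 103 + 165 = 268
log2(51) ≈ 5.6724
V = 268 * 5.6724 = 1520.20

1520.20


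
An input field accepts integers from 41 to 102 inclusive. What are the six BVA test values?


Range: [41, 102]
Boundaries: just below min, min, min+1, max-1, max, just above max
Values: [40, 41, 42, 101, 102, 103]

[40, 41, 42, 101, 102, 103]


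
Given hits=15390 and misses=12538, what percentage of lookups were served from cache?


Formula: hit rate = hits / (hits + misses) * 100
hit rate = 15390 / (15390 + 12538) * 100
hit rate = 15390 / 27928 * 100
hit rate = 55.11%

55.11%


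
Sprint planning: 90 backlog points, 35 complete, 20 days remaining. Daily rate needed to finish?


Formula: Required rate = Remaining points / Days left
Remaining = 90 - 35 = 55 points
Required rate = 55 / 20 = 2.75 points/day

2.75 points/day


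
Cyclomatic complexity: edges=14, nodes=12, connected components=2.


Formula: V(G) = E - N + 2P
V(G) = 14 - 12 + 2*2
V(G) = 2 + 4
V(G) = 6

6


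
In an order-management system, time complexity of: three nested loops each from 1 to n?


Reasoning: three levels of nesting over n
Complexity: O(n^3)

O(n^3)


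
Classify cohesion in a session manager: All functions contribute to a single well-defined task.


Reasoning: Best: single purpose
Type: Functional cohesion

Functional cohesion


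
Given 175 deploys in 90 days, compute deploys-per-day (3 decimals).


Formula: deployments per day = releases / days
= 175 / 90
= 1.944 deploys/day
(equivalently, 13.61 deploys/week)

1.944 deploys/day


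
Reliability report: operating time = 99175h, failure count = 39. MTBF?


Formula: MTBF = Total operating time / Number of failures
MTBF = 99175 / 39
MTBF = 2542.95 hours

2542.95 hours


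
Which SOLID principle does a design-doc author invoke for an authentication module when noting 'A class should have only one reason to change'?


This describes the Single Responsibility Principle (SRP)

Single Responsibility Principle (SRP)


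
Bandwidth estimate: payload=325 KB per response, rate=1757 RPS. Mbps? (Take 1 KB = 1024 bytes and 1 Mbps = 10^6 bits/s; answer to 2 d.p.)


Formula: Mbps = payload_bytes * RPS * 8 / 1e6
Payload per request = 325 KB = 325 * 1024 = 332800 bytes
Total bytes/sec = 332800 * 1757 = 584729600
Total bits/sec = 584729600 * 8 = 4677836800
Mbps = 4677836800 / 1e6 = 4677.84

4677.84 Mbps


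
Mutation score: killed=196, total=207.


Mutation score = killed / total * 100
Mutation score = 196 / 207 * 100
Mutation score = 94.69%

94.69%


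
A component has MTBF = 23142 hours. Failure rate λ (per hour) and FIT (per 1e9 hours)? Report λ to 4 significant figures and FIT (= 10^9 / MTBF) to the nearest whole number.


Formula: λ = 1 / MTBF; FIT = λ × 1e9 = 1e9 / MTBF
λ = 1 / 23142 ≈ 4.321e-05 failures/hour
FIT = 1e9 / 23142 ≈ 43211 failures per 1e9 hours (nearest whole number)

λ = 4.321e-05 /h, FIT = 43211


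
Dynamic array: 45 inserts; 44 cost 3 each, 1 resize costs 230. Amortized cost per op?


Formula: Amortized cost = Total cost / Operations
Total cost = (44 * 3) + (1 * 230)
Total cost = 132 + 230 = 362
Amortized = 362 / 45 = 8.0444

8.0444


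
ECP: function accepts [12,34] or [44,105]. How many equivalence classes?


Valid ranges: [12,34] and [44,105]
Class 1: x < 12 — invalid
Class 2: 12 ≤ x ≤ 34 — valid
Class 3: 34 < x < 44 — invalid (gap between ranges)
Class 4: 44 ≤ x ≤ 105 — valid
Class 5: x > 105 — invalid
Total equivalence classes: 5

5 equivalence classes


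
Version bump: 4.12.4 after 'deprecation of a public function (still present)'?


Current: 4.12.4
Change category: 'deprecation of a public function (still present)' → minor bump
SemVer rule: minor bump → increment MINOR, reset PATCH to 0 (MAJOR unchanged)
New: 4.13.0

4.13.0


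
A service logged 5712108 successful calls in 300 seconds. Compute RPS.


Formula: throughput = requests / seconds
throughput = 5712108 / 300
throughput = 19040.36 requests/second

19040.36 requests/second


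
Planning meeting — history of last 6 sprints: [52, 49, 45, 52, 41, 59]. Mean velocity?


Formula: Avg velocity = Total points / Number of sprints
Points: [52, 49, 45, 52, 41, 59]
Sum = 52 + 49 + 45 + 52 + 41 + 59 = 298
Avg velocity = 298 / 6 = 49.67 points/sprint

49.67 points/sprint


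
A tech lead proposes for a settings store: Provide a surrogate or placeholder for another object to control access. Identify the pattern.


This matches the Proxy pattern

Proxy


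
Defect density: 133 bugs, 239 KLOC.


Defect density = defects / KLOC
Defect density = 133 / 239
Defect density = 0.556 defects/KLOC

0.556 defects/KLOC


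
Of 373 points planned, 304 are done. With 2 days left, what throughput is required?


Formula: Required rate = Remaining points / Days left
Remaining = 373 - 304 = 69 points
Required rate = 69 / 2 = 34.5 points/day

34.5 points/day


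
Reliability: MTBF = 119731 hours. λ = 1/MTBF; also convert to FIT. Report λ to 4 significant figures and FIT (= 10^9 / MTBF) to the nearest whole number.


Formula: λ = 1 / MTBF; FIT = λ × 1e9 = 1e9 / MTBF
λ = 1 / 119731 ≈ 8.352e-06 failures/hour
FIT = 1e9 / 119731 ≈ 8352 failures per 1e9 hours (nearest whole number)

λ = 8.352e-06 /h, FIT = 8352


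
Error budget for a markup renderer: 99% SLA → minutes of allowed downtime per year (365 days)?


Formula: allowed downtime = period * (100 - SLA) / 100
Period (year (365 days)) = 525600 minutes
Unavailability fraction = (100 - 99.0) / 100
Allowed downtime = 525600 * (100 - 99.0) / 100
Allowed downtime = 5256.0 minutes

5256.0 minutes


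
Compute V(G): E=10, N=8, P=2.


Formula: V(G) = E - N + 2P
V(G) = 10 - 8 + 2*2
V(G) = 2 + 4
V(G) = 6

6


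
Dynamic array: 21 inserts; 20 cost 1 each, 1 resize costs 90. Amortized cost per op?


Formula: Amortized cost = Total cost / Operations
Total cost = (20 * 1) + (1 * 90)
Total cost = 20 + 90 = 110
Amortized = 110 / 21 = 5.2381

5.2381


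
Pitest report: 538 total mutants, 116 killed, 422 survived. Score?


Mutation score = killed / total * 100
Mutation score = 116 / 538 * 100
Mutation score = 21.56%

21.56%


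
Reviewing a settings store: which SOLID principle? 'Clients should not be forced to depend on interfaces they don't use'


This describes the Interface Segregation Principle (ISP)

Interface Segregation Principle (ISP)


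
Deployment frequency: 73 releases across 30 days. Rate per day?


Formula: deployments per day = releases / days
= 73 / 30
= 2.433 deploys/day
(equivalently, 17.03 deploys/week)

2.433 deploys/day


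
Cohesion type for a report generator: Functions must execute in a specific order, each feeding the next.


Reasoning: Output of one is input to next
Type: Sequential cohesion

Sequential cohesion


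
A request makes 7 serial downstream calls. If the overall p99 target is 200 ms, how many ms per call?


Formula: per_stage = total_budget / stages
per_stage = 200 / 7
per_stage = 28.57 ms

28.57 ms


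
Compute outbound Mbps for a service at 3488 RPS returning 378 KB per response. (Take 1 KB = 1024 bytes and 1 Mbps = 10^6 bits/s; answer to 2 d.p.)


Formula: Mbps = payload_bytes * RPS * 8 / 1e6
Payload per request = 378 KB = 378 * 1024 = 387072 bytes
Total bytes/sec = 387072 * 3488 = 1350107136
Total bits/sec = 1350107136 * 8 = 10800857088
Mbps = 10800857088 / 1e6 = 10800.86

10800.86 Mbps


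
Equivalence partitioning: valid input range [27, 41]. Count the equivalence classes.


Valid range: [27, 41]
Class 1: x < 27 — invalid
Class 2: 27 ≤ x ≤ 41 — valid
Class 3: x > 41 — invalid
Total equivalence classes: 3

3 equivalence classes


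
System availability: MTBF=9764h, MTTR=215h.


Availability = MTBF / (MTBF + MTTR)
Availability = 9764 / (9764 + 215)
Availability = 9764 / 9979
Availability = 97.8455%

97.8455%


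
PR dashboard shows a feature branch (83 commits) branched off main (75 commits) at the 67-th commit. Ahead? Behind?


Common ancestor: commit #67
feature commits after divergence: 83 - 67 = 16
main commits after divergence: 75 - 67 = 8
feature is 16 commits ahead of main
main is 8 commits ahead of feature

feature ahead: 16, main ahead: 8


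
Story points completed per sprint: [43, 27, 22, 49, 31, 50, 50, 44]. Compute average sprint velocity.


Formula: Avg velocity = Total points / Number of sprints
Points: [43, 27, 22, 49, 31, 50, 50, 44]
Sum = 43 + 27 + 22 + 49 + 31 + 50 + 50 + 44 = 316
Avg velocity = 316 / 8 = 39.5 points/sprint

39.5 points/sprint


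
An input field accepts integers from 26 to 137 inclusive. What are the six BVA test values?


Range: [26, 137]
Boundaries: just below min, min, min+1, max-1, max, just above max
Values: [25, 26, 27, 136, 137, 138]

[25, 26, 27, 136, 137, 138]


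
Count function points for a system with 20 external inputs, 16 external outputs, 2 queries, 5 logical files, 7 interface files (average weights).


UFP = EI*4 + EO*5 + EQ*4 + ILF*10 + EIF*7
UFP = 20*4 + 16*5 + 2*4 + 5*10 + 7*7
UFP = 80 + 80 + 8 + 50 + 49
UFP = 267

267


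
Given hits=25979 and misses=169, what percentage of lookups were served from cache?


Formula: hit rate = hits / (hits + misses) * 100
hit rate = 25979 / (25979 + 169) * 100
hit rate = 25979 / 26148 * 100
hit rate = 99.35%

99.35%


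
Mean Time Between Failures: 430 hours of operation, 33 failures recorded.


Formula: MTBF = Total operating time / Number of failures
MTBF = 430 / 33
MTBF = 13.03 hours

13.03 hours


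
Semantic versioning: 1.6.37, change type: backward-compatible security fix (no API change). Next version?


Current: 1.6.37
Change category: 'backward-compatible security fix (no API change)' → patch bump
SemVer rule: patch bump → increment PATCH (MAJOR and MINOR unchanged)
New: 1.6.38

1.6.38


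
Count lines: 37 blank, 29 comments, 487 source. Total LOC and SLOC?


Total LOC = blank + comment + code
Total LOC = 37 + 29 + 487 = 553
SLOC (source only) = code = 487

Total LOC: 553, SLOC: 487


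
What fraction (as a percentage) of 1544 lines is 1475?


Coverage = covered / total * 100
Coverage = 1475 / 1544 * 100
Coverage = 95.53%

95.53%


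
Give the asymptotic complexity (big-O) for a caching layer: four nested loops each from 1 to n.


Reasoning: four levels of nesting
Complexity: O(n^4)

O(n^4)


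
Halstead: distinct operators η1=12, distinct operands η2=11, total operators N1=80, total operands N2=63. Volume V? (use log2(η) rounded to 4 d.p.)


Formula: V = N * log2(η), where N = N1 + N2 and η = η1 + η2
η = 12 + 11 = 23
N = 80 + 63 = 143
log2(23) ≈ 4.5236
V = 143 * 4.5236 = 646.87

646.87


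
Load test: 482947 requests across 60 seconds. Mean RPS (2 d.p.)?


Formula: throughput = requests / seconds
throughput = 482947 / 60
throughput = 8049.12 requests/second

8049.12 requests/second


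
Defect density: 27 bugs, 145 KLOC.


Defect density = defects / KLOC
Defect density = 27 / 145
Defect density = 0.186 defects/KLOC

0.186 defects/KLOC


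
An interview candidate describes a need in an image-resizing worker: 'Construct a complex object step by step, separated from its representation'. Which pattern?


This matches the Builder pattern

Builder


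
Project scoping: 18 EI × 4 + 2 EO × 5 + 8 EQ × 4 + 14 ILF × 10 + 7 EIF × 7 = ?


UFP = EI*4 + EO*5 + EQ*4 + ILF*10 + EIF*7
UFP = 18*4 + 2*5 + 8*4 + 14*10 + 7*7
UFP = 72 + 10 + 32 + 140 + 49
UFP = 303

303


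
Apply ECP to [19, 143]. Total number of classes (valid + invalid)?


Valid range: [19, 143]
Class 1: x < 19 — invalid
Class 2: 19 ≤ x ≤ 143 — valid
Class 3: x > 143 — invalid
Total equivalence classes: 3

3 equivalence classes


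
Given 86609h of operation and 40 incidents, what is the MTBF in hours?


Formula: MTBF = Total operating time / Number of failures
MTBF = 86609 / 40
MTBF = 2165.23 hours

2165.23 hours


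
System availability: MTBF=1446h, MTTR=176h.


Availability = MTBF / (MTBF + MTTR)
Availability = 1446 / (1446 + 176)
Availability = 1446 / 1622
Availability = 89.1492%

89.1492%


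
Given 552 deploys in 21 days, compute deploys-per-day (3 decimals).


Formula: deployments per day = releases / days
= 552 / 21
= 26.286 deploys/day
(equivalently, 184.0 deploys/week)

26.286 deploys/day


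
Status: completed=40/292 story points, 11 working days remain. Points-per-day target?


Formula: Required rate = Remaining points / Days left
Remaining = 292 - 40 = 252 points
Required rate = 252 / 11 = 22.91 points/day

22.91 points/day


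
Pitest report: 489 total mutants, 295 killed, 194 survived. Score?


Mutation score = killed / total * 100
Mutation score = 295 / 489 * 100
Mutation score = 60.33%

60.33%


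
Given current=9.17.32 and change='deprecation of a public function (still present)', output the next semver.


Current: 9.17.32
Change category: 'deprecation of a public function (still present)' → minor bump
SemVer rule: minor bump → increment MINOR, reset PATCH to 0 (MAJOR unchanged)
New: 9.18.0

9.18.0


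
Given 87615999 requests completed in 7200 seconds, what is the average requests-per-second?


Formula: throughput = requests / seconds
throughput = 87615999 / 7200
throughput = 12168.89 requests/second

12168.89 requests/second


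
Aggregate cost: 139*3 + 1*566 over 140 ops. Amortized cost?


Formula: Amortized cost = Total cost / Operations
Total cost = (139 * 3) + (1 * 566)
Total cost = 417 + 566 = 983
Amortized = 983 / 140 = 7.0214

7.0214


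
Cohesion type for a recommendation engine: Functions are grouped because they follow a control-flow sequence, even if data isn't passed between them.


Reasoning: Grouped by order of execution within a routine, not by data flow
Type: Procedural cohesion

Procedural cohesion


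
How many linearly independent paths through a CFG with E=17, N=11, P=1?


Formula: V(G) = E - N + 2P
V(G) = 17 - 11 + 2*1
V(G) = 6 + 2
V(G) = 8

8


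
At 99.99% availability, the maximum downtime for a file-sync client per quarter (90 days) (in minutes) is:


Formula: allowed downtime = period * (100 - SLA) / 100
Period (quarter (90 days)) = 129600 minutes
Unavailability fraction = (100 - 99.99) / 100
Allowed downtime = 129600 * (100 - 99.99) / 100
Allowed downtime = 12.96 minutes

12.96 minutes


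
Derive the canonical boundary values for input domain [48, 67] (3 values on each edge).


Range: [48, 67]
Boundaries: just below min, min, min+1, max-1, max, just above max
Values: [47, 48, 49, 66, 67, 68]

[47, 48, 49, 66, 67, 68]


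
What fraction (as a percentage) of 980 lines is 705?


Coverage = covered / total * 100
Coverage = 705 / 980 * 100
Coverage = 71.94%

71.94%


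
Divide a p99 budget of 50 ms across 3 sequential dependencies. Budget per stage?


Formula: per_stage = total_budget / stages
per_stage = 50 / 3
per_stage = 16.67 ms

16.67 ms


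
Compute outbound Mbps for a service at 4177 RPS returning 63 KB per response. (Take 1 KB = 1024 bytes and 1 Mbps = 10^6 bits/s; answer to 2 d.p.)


Formula: Mbps = payload_bytes * RPS * 8 / 1e6
Payload per request = 63 KB = 63 * 1024 = 64512 bytes
Total bytes/sec = 64512 * 4177 = 269466624
Total bits/sec = 269466624 * 8 = 2155732992
Mbps = 2155732992 / 1e6 = 2155.73

2155.73 Mbps


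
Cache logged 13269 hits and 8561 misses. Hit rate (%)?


Formula: hit rate = hits / (hits + misses) * 100
hit rate = 13269 / (13269 + 8561) * 100
hit rate = 13269 / 21830 * 100
hit rate = 60.78%

60.78%


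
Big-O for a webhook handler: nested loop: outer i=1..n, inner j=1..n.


Reasoning: n iterations times n iterations
Complexity: O(n^2)

O(n^2)


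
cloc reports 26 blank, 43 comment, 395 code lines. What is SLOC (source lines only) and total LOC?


Total LOC = blank + comment + code
Total LOC = 26 + 43 + 395 = 464
SLOC (source only) = code = 395

Total LOC: 464, SLOC: 395


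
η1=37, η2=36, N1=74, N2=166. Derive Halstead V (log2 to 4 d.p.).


Formula: V = N * log2(η), where N = N1 + N2 and η = η1 + η2
η = 37 + 36 = 73
N = 74 + 166 = 240
log2(73) ≈ 6.1898
V = 240 * 6.1898 = 1485.55

1485.55


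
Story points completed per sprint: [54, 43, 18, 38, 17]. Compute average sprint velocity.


Formula: Avg velocity = Total points / Number of sprints
Points: [54, 43, 18, 38, 17]
Sum = 54 + 43 + 18 + 38 + 17 = 170
Avg velocity = 170 / 5 = 34.0 points/sprint

34.0 points/sprint


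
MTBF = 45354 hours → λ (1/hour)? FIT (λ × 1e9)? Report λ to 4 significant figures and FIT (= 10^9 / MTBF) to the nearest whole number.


Formula: λ = 1 / MTBF; FIT = λ × 1e9 = 1e9 / MTBF
λ = 1 / 45354 ≈ 2.205e-05 failures/hour
FIT = 1e9 / 45354 ≈ 22049 failures per 1e9 hours (nearest whole number)

λ = 2.205e-05 /h, FIT = 22049


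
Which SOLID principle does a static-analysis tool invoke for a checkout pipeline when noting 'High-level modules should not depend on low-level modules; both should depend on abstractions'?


This describes the Dependency Inversion Principle (DIP)

Dependency Inversion Principle (DIP)


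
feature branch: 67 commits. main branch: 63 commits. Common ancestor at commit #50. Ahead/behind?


Common ancestor: commit #50
feature commits after divergence: 67 - 50 = 17
main commits after divergence: 63 - 50 = 13
feature is 17 commits ahead of main
main is 13 commits ahead of feature

feature ahead: 17, main ahead: 13


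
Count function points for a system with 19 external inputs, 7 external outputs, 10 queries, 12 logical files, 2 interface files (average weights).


UFP = EI*4 + EO*5 + EQ*4 + ILF*10 + EIF*7
UFP = 19*4 + 7*5 + 10*4 + 12*10 + 2*7
UFP = 76 + 35 + 40 + 120 + 14
UFP = 285

285


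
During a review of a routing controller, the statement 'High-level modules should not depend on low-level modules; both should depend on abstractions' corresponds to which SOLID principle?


This describes the Dependency Inversion Principle (DIP)

Dependency Inversion Principle (DIP)


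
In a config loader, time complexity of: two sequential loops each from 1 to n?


Reasoning: sequential dominates: O(n) + O(n) = O(n)
Complexity: O(n)

O(n)


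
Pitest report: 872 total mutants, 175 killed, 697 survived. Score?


Mutation score = killed / total * 100
Mutation score = 175 / 872 * 100
Mutation score = 20.07%

20.07%


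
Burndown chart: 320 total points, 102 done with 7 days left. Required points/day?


Formula: Required rate = Remaining points / Days left
Remaining = 320 - 102 = 218 points
Required rate = 218 / 7 = 31.14 points/day

31.14 points/day


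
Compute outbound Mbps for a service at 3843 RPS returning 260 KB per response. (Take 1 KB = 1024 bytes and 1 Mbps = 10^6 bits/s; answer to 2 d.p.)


Formula: Mbps = payload_bytes * RPS * 8 / 1e6
Payload per request = 260 KB = 260 * 1024 = 266240 bytes
Total bytes/sec = 266240 * 3843 = 1023160320
Total bits/sec = 1023160320 * 8 = 8185282560
Mbps = 8185282560 / 1e6 = 8185.28

8185.28 Mbps


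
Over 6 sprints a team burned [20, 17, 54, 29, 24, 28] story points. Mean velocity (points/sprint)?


Formula: Avg velocity = Total points / Number of sprints
Points: [20, 17, 54, 29, 24, 28]
Sum = 20 + 17 + 54 + 29 + 24 + 28 = 172
Avg velocity = 172 / 6 = 28.67 points/sprint

28.67 points/sprint


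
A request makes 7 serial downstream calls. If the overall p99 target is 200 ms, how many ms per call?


Formula: per_stage = total_budget / stages
per_stage = 200 / 7
per_stage = 28.57 ms

28.57 ms


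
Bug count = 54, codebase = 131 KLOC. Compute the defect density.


Defect density = defects / KLOC
Defect density = 54 / 131
Defect density = 0.412 defects/KLOC

0.412 defects/KLOC


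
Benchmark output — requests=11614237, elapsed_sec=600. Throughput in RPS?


Formula: throughput = requests / seconds
throughput = 11614237 / 600
throughput = 19357.06 requests/second

19357.06 requests/second


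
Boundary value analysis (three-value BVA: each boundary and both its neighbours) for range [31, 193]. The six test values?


Range: [31, 193]
Boundaries: just below min, min, min+1, max-1, max, just above max
Values: [30, 31, 32, 192, 193, 194]

[30, 31, 32, 192, 193, 194]


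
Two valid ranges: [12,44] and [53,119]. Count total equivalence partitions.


Valid ranges: [12,44] and [53,119]
Class 1: x < 12 — invalid
Class 2: 12 ≤ x ≤ 44 — valid
Class 3: 44 < x < 53 — invalid (gap between ranges)
Class 4: 53 ≤ x ≤ 119 — valid
Class 5: x > 119 — invalid
Total equivalence classes: 5

5 equivalence classes


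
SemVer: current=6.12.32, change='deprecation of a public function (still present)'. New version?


Current: 6.12.32
Change category: 'deprecation of a public function (still present)' → minor bump
SemVer rule: minor bump → increment MINOR, reset PATCH to 0 (MAJOR unchanged)
New: 6.13.0

6.13.0


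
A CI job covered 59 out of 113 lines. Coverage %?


Coverage = covered / total * 100
Coverage = 59 / 113 * 100
Coverage = 52.21%

52.21%


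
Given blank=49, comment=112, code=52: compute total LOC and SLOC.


Total LOC = blank + comment + code
Total LOC = 49 + 112 + 52 = 213
SLOC (source only) = code = 52

Total LOC: 213, SLOC: 52


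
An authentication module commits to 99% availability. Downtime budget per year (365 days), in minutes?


Formula: allowed downtime = period * (100 - SLA) / 100
Period (year (365 days)) = 525600 minutes
Unavailability fraction = (100 - 99.0) / 100
Allowed downtime = 525600 * (100 - 99.0) / 100
Allowed downtime = 5256.0 minutes

5256.0 minutes


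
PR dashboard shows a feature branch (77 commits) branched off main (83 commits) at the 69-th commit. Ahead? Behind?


Common ancestor: commit #69
feature commits after divergence: 77 - 69 = 8
main commits after divergence: 83 - 69 = 14
feature is 8 commits ahead of main
main is 14 commits ahead of feature

feature ahead: 8, main ahead: 14


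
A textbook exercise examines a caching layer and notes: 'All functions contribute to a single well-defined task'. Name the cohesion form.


Reasoning: Best: single purpose
Type: Functional cohesion

Functional cohesion


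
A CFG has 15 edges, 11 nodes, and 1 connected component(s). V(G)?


Formula: V(G) = E - N + 2P
V(G) = 15 - 11 + 2*1
V(G) = 4 + 2
V(G) = 6

6


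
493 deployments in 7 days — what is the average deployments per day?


Formula: deployments per day = releases / days
= 493 / 7
= 70.429 deploys/day
(equivalently, 493.0 deploys/week)

70.429 deploys/day


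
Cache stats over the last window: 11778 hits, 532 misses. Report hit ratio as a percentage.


Formula: hit rate = hits / (hits + misses) * 100
hit rate = 11778 / (11778 + 532) * 100
hit rate = 11778 / 12310 * 100
hit rate = 95.68%

95.68%


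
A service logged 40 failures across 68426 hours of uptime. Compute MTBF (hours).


Formula: MTBF = Total operating time / Number of failures
MTBF = 68426 / 40
MTBF = 1710.65 hours

1710.65 hours


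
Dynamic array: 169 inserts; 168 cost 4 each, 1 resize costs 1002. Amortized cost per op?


Formula: Amortized cost = Total cost / Operations
Total cost = (168 * 4) + (1 * 1002)
Total cost = 672 + 1002 = 1674
Amortized = 1674 / 169 = 9.9053

9.9053


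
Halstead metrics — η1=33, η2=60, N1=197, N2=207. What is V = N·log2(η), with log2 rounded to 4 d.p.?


Formula: V = N * log2(η), where N = N1 + N2 and η = η1 + η2
η = 33 + 60 = 93
N = 197 + 207 = 404
log2(93) ≈ 6.5392
V = 404 * 6.5392 = 2641.84

2641.84


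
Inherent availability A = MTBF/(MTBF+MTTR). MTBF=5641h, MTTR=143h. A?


Availability = MTBF / (MTBF + MTTR)
Availability = 5641 / (5641 + 143)
Availability = 5641 / 5784
Availability = 97.5277%

97.5277%


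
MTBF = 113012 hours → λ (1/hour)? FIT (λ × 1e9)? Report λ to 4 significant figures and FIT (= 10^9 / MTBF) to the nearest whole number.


Formula: λ = 1 / MTBF; FIT = λ × 1e9 = 1e9 / MTBF
λ = 1 / 113012 ≈ 8.849e-06 failures/hour
FIT = 1e9 / 113012 ≈ 8849 failures per 1e9 hours (nearest whole number)

λ = 8.849e-06 /h, FIT = 8849
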